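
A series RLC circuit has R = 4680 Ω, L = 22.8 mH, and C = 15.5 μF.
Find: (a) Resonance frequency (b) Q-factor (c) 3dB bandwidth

Step 1 — Resonance condition Im(Z)=0 gives ω₀ = 1/√(LC).
Step 2 — ω₀ = 1/√(0.0228·1.55e-05) = 1682 rad/s.
Step 3 — f₀ = ω₀/(2π) = 267.7 Hz.
Step 4 — Series Q: Q = ω₀L/R = 1682·0.0228/4680 = 0.008195.
Step 5 — 3dB bandwidth: Δω = ω₀/Q = 2.053e+05 rad/s; BW = Δω/(2π) = 3.267e+04 Hz.

(a) f₀ = 267.7 Hz  (b) Q = 0.008195  (c) BW = 3.267e+04 Hz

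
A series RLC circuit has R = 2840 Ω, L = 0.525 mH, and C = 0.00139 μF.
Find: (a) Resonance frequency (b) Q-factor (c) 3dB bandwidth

Step 1 — Resonance condition Im(Z)=0 gives ω₀ = 1/√(LC).
Step 2 — ω₀ = 1/√(0.000525·1.39e-09) = 1.171e+06 rad/s.
Step 3 — f₀ = ω₀/(2π) = 1.863e+05 Hz.
Step 4 — Series Q: Q = ω₀L/R = 1.171e+06·0.000525/2840 = 0.2164.
Step 5 — 3dB bandwidth: Δω = ω₀/Q = 5.41e+06 rad/s; BW = Δω/(2π) = 8.61e+05 Hz.

(a) f₀ = 1.863e+05 Hz  (b) Q = 0.2164  (c) BW = 8.61e+05 Hz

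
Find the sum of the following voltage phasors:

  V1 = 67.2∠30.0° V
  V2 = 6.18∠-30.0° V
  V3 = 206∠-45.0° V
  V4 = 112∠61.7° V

Step 1 — Convert each phasor to rectangular form:
  V1 = 67.2·(cos(30.0°) + j·sin(30.0°)) = 58.2 + j33.6 V
  V2 = 6.18·(cos(-30.0°) + j·sin(-30.0°)) = 5.352 - j3.09 V
  V3 = 206·(cos(-45.0°) + j·sin(-45.0°)) = 145.7 - j145.7 V
  V4 = 112·(cos(61.7°) + j·sin(61.7°)) = 53.1 + j98.61 V
Step 2 — Sum components: V_total = 262.3 - j16.54 V.
Step 3 — Convert to polar: |V_total| = 262.8 V, ∠V_total = -3.6°.

V_total = 262.8∠-3.6° V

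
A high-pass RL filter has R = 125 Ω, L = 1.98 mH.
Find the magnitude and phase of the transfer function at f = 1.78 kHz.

Step 1 — Angular frequency: ω = 2π·1780 = 1.118e+04 rad/s.
Step 2 — Transfer function: H(jω) = jωL/(R + jωL).
Step 3 — Numerator jωL = j·22.14; denominator R + jωL = 125 + j22.14.
Step 4 — H = 0.03043 + j0.1718.
Step 5 — Magnitude: |H| = 0.1744 (-15.2 dB); phase: φ = 80.0°.

|H| = 0.1744 (-15.2 dB), φ = 80.0°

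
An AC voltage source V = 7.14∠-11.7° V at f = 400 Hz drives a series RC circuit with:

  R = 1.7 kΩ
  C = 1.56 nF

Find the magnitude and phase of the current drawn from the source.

Step 1 — Angular frequency: ω = 2π·f = 2π·400 = 2513 rad/s.
Step 2 — Component impedances:
  R: Z = R = 1700 Ω
  C: Z = 1/(jωC) = -j/(ω·C) = 0 - j2.551e+05 Ω
Step 3 — Series combination: Z_total = R + C = 1700 - j2.551e+05 Ω = 2.551e+05∠-89.6° Ω.
Step 4 — Source phasor: V = 7.14∠-11.7° V = 6.992 - j1.448 V.
Step 5 — Ohm's law: I = V / Z_total = (6.992 - j1.448) / (1700 - j2.551e+05) = 5.859e-06 + j2.737e-05 A.
Step 6 — Convert to polar: |I| = 2.799e-05 A, ∠I = 77.9°.

I = 2.799e-05∠77.9° A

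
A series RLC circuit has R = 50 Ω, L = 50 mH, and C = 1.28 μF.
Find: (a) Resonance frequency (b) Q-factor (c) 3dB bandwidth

Step 1 — Resonance condition Im(Z)=0 gives ω₀ = 1/√(LC).
Step 2 — ω₀ = 1/√(0.05·1.28e-06) = 3953 rad/s.
Step 3 — f₀ = ω₀/(2π) = 629.1 Hz.
Step 4 — Series Q: Q = ω₀L/R = 3953·0.05/50 = 3.953.
Step 5 — 3dB bandwidth: Δω = ω₀/Q = 1000 rad/s; BW = Δω/(2π) = 159.2 Hz.

(a) f₀ = 629.1 Hz  (b) Q = 3.953  (c) BW = 159.2 Hz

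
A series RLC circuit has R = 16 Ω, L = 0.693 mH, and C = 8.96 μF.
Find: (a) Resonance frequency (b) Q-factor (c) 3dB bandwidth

Step 1 — Resonance condition Im(Z)=0 gives ω₀ = 1/√(LC).
Step 2 — ω₀ = 1/√(0.000693·8.96e-06) = 1.269e+04 rad/s.
Step 3 — f₀ = ω₀/(2π) = 2020 Hz.
Step 4 — Series Q: Q = ω₀L/R = 1.269e+04·0.000693/16 = 0.5497.
Step 5 — 3dB bandwidth: Δω = ω₀/Q = 2.309e+04 rad/s; BW = Δω/(2π) = 3675 Hz.

(a) f₀ = 2020 Hz  (b) Q = 0.5497  (c) BW = 3675 Hz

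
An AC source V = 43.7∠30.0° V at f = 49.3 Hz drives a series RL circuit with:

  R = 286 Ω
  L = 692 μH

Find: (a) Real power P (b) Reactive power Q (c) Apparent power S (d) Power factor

Step 1 — Angular frequency: ω = 2π·f = 2π·49.3 = 309.8 rad/s.
Step 2 — Component impedances:
  R: Z = R = 286 Ω
  L: Z = jωL = j·309.8·0.000692 = 0 + j0.2144 Ω
Step 3 — Series combination: Z_total = R + L = 286 + j0.2144 Ω = 286∠0.0° Ω.
Step 4 — Source phasor: V = 43.7∠30.0° V = 37.85 + j21.85 V.
Step 5 — Current: I = V / Z = 0.1324 + j0.0763 A = 0.1528∠30.0° A.
Step 6 — Complex power: S = V·I* = 6.677 + j0.005005 VA.
Step 7 — Real power: P = Re(S) = 6.677 W.
Step 8 — Reactive power: Q = Im(S) = 0.005005 VAR.
Step 9 — Apparent power: |S| = 6.677 VA.
Step 10 — Power factor: PF = P/|S| = 1 (lagging).

(a) P = 6.677 W  (b) Q = 0.005005 VAR  (c) S = 6.677 VA  (d) PF = 1 (lagging)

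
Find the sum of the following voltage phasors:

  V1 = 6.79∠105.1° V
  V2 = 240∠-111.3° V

Step 1 — Convert each phasor to rectangular form:
  V1 = 6.79·(cos(105.1°) + j·sin(105.1°)) = -1.769 + j6.556 V
  V2 = 240·(cos(-111.3°) + j·sin(-111.3°)) = -87.18 - j223.6 V
Step 2 — Sum components: V_total = -88.95 - j217.1 V.
Step 3 — Convert to polar: |V_total| = 234.6 V, ∠V_total = -112.3°.

V_total = 234.6∠-112.3° V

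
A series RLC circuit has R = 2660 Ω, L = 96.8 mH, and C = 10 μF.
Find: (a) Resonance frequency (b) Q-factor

Step 1 — Resonance condition Im(Z)=0 gives ω₀ = 1/√(LC).
Step 2 — ω₀ = 1/√(0.0968·1e-05) = 1016 rad/s.
Step 3 — f₀ = ω₀/(2π) = 161.8 Hz.
Step 4 — Series Q: Q = ω₀L/R = 1016·0.0968/2660 = 0.03699.

(a) f₀ = 161.8 Hz  (b) Q = 0.03699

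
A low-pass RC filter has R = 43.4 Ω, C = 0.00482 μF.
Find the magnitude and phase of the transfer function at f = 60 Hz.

Step 1 — Angular frequency: ω = 2π·60 = 377 rad/s.
Step 2 — Transfer function: H(jω) = 1/(1 + jωRC).
Step 3 — Denominator: 1 + jωRC = 1 + j·377·43.4·4.82e-09 = 1 + j7.886e-05.
Step 4 — H = 1 - j7.886e-05.
Step 5 — Magnitude: |H| = 1 (-0.0 dB); phase: φ = -0.0°.

|H| = 1 (-0.0 dB), φ = -0.0°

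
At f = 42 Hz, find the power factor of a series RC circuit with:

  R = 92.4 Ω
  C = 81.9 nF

Step 1 — Angular frequency: ω = 2π·f = 2π·42 = 263.9 rad/s.
Step 2 — Component impedances:
  R: Z = R = 92.4 Ω
  C: Z = 1/(jωC) = -j/(ω·C) = 0 - j4.627e+04 Ω
Step 3 — Series combination: Z_total = R + C = 92.4 - j4.627e+04 Ω = 4.627e+04∠-89.9° Ω.
Step 4 — Power factor: PF = cos(φ) = Re(Z)/|Z| = 92.4/4.627e+04 = 0.001997.
Step 5 — Type: Im(Z) = -4.627e+04 ⇒ leading (phase φ = -89.9°).

PF = 0.001997 (leading, φ = -89.9°)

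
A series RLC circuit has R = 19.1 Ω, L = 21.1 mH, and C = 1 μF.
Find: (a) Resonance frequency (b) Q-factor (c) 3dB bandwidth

Step 1 — Resonance: ω₀ = 1/√(LC) = 1/√(0.0211·1e-06) = 6884 rad/s.
Step 2 — f₀ = ω₀/(2π) = 1096 Hz.
Step 3 — Series Q: Q = ω₀L/R = 6884·0.0211/19.1 = 7.605.
Step 4 — Bandwidth: Δω = ω₀/Q = 905.2 rad/s; BW = Δω/(2π) = 144.1 Hz.

(a) f₀ = 1096 Hz  (b) Q = 7.605  (c) BW = 144.1 Hz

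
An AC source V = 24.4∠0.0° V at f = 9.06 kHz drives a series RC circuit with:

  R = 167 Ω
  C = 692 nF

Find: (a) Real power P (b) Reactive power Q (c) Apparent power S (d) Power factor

Step 1 — Angular frequency: ω = 2π·f = 2π·9060 = 5.693e+04 rad/s.
Step 2 — Component impedances:
  R: Z = R = 167 Ω
  C: Z = 1/(jωC) = -j/(ω·C) = 0 - j25.39 Ω
Step 3 — Series combination: Z_total = R + C = 167 - j25.39 Ω = 168.9∠-8.6° Ω.
Step 4 — Source phasor: V = 24.4∠0.0° V = 24.4 V.
Step 5 — Current: I = V / Z = 0.1428 + j0.02171 A = 0.1444∠8.6° A.
Step 6 — Complex power: S = V·I* = 3.485 - j0.5297 VA.
Step 7 — Real power: P = Re(S) = 3.485 W.
Step 8 — Reactive power: Q = Im(S) = -0.5297 VAR.
Step 9 — Apparent power: |S| = 3.525 VA.
Step 10 — Power factor: PF = P/|S| = 0.9886 (leading).

(a) P = 3.485 W  (b) Q = -0.5297 VAR  (c) S = 3.525 VA  (d) PF = 0.9886 (leading)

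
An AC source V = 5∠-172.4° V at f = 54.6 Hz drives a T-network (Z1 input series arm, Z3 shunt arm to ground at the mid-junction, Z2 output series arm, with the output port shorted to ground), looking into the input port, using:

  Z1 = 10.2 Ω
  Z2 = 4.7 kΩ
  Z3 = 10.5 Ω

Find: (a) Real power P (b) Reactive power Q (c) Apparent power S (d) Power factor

Step 1 — Angular frequency: ω = 2π·f = 2π·54.6 = 343.1 rad/s.
Step 2 — Component impedances:
  Z1: Z = R = 10.2 Ω
  Z2: Z = R = 4700 Ω
  Z3: Z = R = 10.5 Ω
Step 3 — With the output port shorted to ground, the output series arm Z2 runs from the junction to ground; the shunt arm Z3 also runs from the junction to ground. They appear in parallel: Z3 || Z2 = 10.48 Ω.
Step 4 — Series with input arm Z1: Z_in = Z1 + (Z3 || Z2) = 20.68 Ω = 20.68∠0.0° Ω.
Step 5 — Source phasor: V = 5∠-172.4° V = -4.956 - j0.6613 V.
Step 6 — Current: I = V / Z = -0.2397 - j0.03198 A = 0.2418∠-172.4° A.
Step 7 — Complex power: S = V·I* = 1.209 VA.
Step 8 — Real power: P = Re(S) = 1.209 W.
Step 9 — Reactive power: Q = Im(S) = 0 VAR.
Step 10 — Apparent power: |S| = 1.209 VA.
Step 11 — Power factor: PF = P/|S| = 1 (unity).

(a) P = 1.209 W  (b) Q = 0 VAR  (c) S = 1.209 VA  (d) PF = 1 (unity)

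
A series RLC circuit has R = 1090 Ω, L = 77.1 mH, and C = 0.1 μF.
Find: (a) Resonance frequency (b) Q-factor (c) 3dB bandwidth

Step 1 — Resonance: ω₀ = 1/√(LC) = 1/√(0.0771·1e-07) = 1.139e+04 rad/s.
Step 2 — f₀ = ω₀/(2π) = 1813 Hz.
Step 3 — Series Q: Q = ω₀L/R = 1.139e+04·0.0771/1090 = 0.8056.
Step 4 — Bandwidth: Δω = ω₀/Q = 1.414e+04 rad/s; BW = Δω/(2π) = 2250 Hz.

(a) f₀ = 1813 Hz  (b) Q = 0.8056  (c) BW = 2250 Hz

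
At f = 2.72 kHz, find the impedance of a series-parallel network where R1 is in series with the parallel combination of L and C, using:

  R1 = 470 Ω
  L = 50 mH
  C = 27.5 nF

Step 1 — Angular frequency: ω = 2π·f = 2π·2720 = 1.709e+04 rad/s.
Step 2 — Component impedances:
  R1: Z = R = 470 Ω
  L: Z = jωL = j·1.709e+04·0.05 = 0 + j854.5 Ω
  C: Z = 1/(jωC) = -j/(ω·C) = 0 - j2128 Ω
Step 3 — Parallel branch: L || C = 1/(1/L + 1/C) = 0 + j1428 Ω.
Step 4 — Series with R1: Z_total = R1 + (L || C) = 470 + j1428 Ω = 1503∠71.8° Ω.

Z = 470 + j1428 Ω = 1503∠71.8° Ω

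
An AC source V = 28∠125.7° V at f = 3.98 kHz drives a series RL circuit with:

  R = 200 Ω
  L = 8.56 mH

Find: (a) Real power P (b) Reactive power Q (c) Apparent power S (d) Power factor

Step 1 — Angular frequency: ω = 2π·f = 2π·3980 = 2.501e+04 rad/s.
Step 2 — Component impedances:
  R: Z = R = 200 Ω
  L: Z = jωL = j·2.501e+04·0.00856 = 0 + j214.1 Ω
Step 3 — Series combination: Z_total = R + L = 200 + j214.1 Ω = 293∠46.9° Ω.
Step 4 — Source phasor: V = 28∠125.7° V = -16.34 + j22.74 V.
Step 5 — Current: I = V / Z = 0.01864 + j0.09374 A = 0.09558∠78.8° A.
Step 6 — Complex power: S = V·I* = 1.827 + j1.955 VA.
Step 7 — Real power: P = Re(S) = 1.827 W.
Step 8 — Reactive power: Q = Im(S) = 1.955 VAR.
Step 9 — Apparent power: |S| = 2.676 VA.
Step 10 — Power factor: PF = P/|S| = 0.6827 (lagging).

(a) P = 1.827 W  (b) Q = 1.955 VAR  (c) S = 2.676 VA  (d) PF = 0.6827 (lagging)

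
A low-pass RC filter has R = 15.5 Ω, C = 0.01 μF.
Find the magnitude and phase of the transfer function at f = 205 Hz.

Step 1 — Angular frequency: ω = 2π·205 = 1288 rad/s.
Step 2 — Transfer function: H(jω) = 1/(1 + jωRC).
Step 3 — Denominator: 1 + jωRC = 1 + j·1288·15.5·1e-08 = 1 + j0.0001996.
Step 4 — H = 1 - j0.0001996.
Step 5 — Magnitude: |H| = 1 (-0.0 dB); phase: φ = -0.0°.

|H| = 1 (-0.0 dB), φ = -0.0°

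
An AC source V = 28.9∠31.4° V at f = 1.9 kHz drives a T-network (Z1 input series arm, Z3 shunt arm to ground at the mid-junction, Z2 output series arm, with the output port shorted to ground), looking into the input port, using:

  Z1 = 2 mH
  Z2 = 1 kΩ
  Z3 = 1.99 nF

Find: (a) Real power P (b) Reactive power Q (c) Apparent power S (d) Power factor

Step 1 — Angular frequency: ω = 2π·f = 2π·1900 = 1.194e+04 rad/s.
Step 2 — Component impedances:
  Z1: Z = jωL = j·1.194e+04·0.002 = 0 + j23.88 Ω
  Z2: Z = R = 1000 Ω
  Z3: Z = 1/(jωC) = -j/(ω·C) = 0 - j4.209e+04 Ω
Step 3 — With the output port shorted to ground, the output series arm Z2 runs from the junction to ground; the shunt arm Z3 also runs from the junction to ground. They appear in parallel: Z3 || Z2 = 999.4 - j23.74 Ω.
Step 4 — Series with input arm Z1: Z_in = Z1 + (Z3 || Z2) = 999.4 + j0.1328 Ω = 999.4∠0.0° Ω.
Step 5 — Source phasor: V = 28.9∠31.4° V = 24.67 + j15.06 V.
Step 6 — Current: I = V / Z = 0.02468 + j0.01506 A = 0.02892∠31.4° A.
Step 7 — Complex power: S = V·I* = 0.8357 + j0.000111 VA.
Step 8 — Real power: P = Re(S) = 0.8357 W.
Step 9 — Reactive power: Q = Im(S) = 0.000111 VAR.
Step 10 — Apparent power: |S| = 0.8357 VA.
Step 11 — Power factor: PF = P/|S| = 1 (lagging).

(a) P = 0.8357 W  (b) Q = 0.000111 VAR  (c) S = 0.8357 VA  (d) PF = 1 (lagging)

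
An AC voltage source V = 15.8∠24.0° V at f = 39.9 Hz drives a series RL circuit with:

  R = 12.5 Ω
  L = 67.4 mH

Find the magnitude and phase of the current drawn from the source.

Step 1 — Angular frequency: ω = 2π·f = 2π·39.9 = 250.7 rad/s.
Step 2 — Component impedances:
  R: Z = R = 12.5 Ω
  L: Z = jωL = j·250.7·0.0674 = 0 + j16.9 Ω
Step 3 — Series combination: Z_total = R + L = 12.5 + j16.9 Ω = 21.02∠53.5° Ω.
Step 4 — Source phasor: V = 15.8∠24.0° V = 14.43 + j6.426 V.
Step 5 — Ohm's law: I = V / Z_total = (14.43 + j6.426) / (12.5 + j16.9) = 0.6542 - j0.3703 A.
Step 6 — Convert to polar: |I| = 0.7517 A, ∠I = -29.5°.

I = 0.7517∠-29.5° A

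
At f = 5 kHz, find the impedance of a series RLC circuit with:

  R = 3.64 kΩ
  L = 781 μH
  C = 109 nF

Step 1 — Angular frequency: ω = 2π·f = 2π·5000 = 3.142e+04 rad/s.
Step 2 — Component impedances:
  R: Z = R = 3640 Ω
  L: Z = jωL = j·3.142e+04·0.000781 = 0 + j24.54 Ω
  C: Z = 1/(jωC) = -j/(ω·C) = 0 - j292 Ω
Step 3 — Series combination: Z_total = R + L + C = 3640 - j267.5 Ω = 3650∠-4.2° Ω.

Z = 3640 - j267.5 Ω = 3650∠-4.2° Ω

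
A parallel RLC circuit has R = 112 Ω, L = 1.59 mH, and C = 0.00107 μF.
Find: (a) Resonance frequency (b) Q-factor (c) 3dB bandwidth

Step 1 — Resonance: ω₀ = 1/√(LC) = 1/√(0.00159·1.07e-09) = 7.667e+05 rad/s.
Step 2 — f₀ = ω₀/(2π) = 1.22e+05 Hz.
Step 3 — Parallel Q: Q = R/(ω₀L) = 112/(7.667e+05·0.00159) = 0.09188.
Step 4 — Bandwidth: Δω = ω₀/Q = 8.344e+06 rad/s; BW = Δω/(2π) = 1.328e+06 Hz.

(a) f₀ = 1.22e+05 Hz  (b) Q = 0.09188  (c) BW = 1.328e+06 Hz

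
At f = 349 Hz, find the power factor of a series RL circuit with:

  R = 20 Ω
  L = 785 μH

Step 1 — Angular frequency: ω = 2π·f = 2π·349 = 2193 rad/s.
Step 2 — Component impedances:
  R: Z = R = 20 Ω
  L: Z = jωL = j·2193·0.000785 = 0 + j1.721 Ω
Step 3 — Series combination: Z_total = R + L = 20 + j1.721 Ω = 20.07∠4.9° Ω.
Step 4 — Power factor: PF = cos(φ) = Re(Z)/|Z| = 20/20.074 = 0.9963.
Step 5 — Type: Im(Z) = 1.721 ⇒ lagging (phase φ = 4.9°).

PF = 0.9963 (lagging, φ = 4.9°)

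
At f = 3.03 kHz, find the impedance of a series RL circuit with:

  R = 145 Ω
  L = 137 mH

Step 1 — Angular frequency: ω = 2π·f = 2π·3030 = 1.904e+04 rad/s.
Step 2 — Component impedances:
  R: Z = R = 145 Ω
  L: Z = jωL = j·1.904e+04·0.137 = 0 + j2608 Ω
Step 3 — Series combination: Z_total = R + L = 145 + j2608 Ω = 2612∠86.8° Ω.

Z = 145 + j2608 Ω = 2612∠86.8° Ω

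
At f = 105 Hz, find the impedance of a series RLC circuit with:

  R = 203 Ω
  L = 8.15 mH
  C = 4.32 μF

Step 1 — Angular frequency: ω = 2π·f = 2π·105 = 659.7 rad/s.
Step 2 — Component impedances:
  R: Z = R = 203 Ω
  L: Z = jωL = j·659.7·0.00815 = 0 + j5.377 Ω
  C: Z = 1/(jωC) = -j/(ω·C) = 0 - j350.9 Ω
Step 3 — Series combination: Z_total = R + L + C = 203 - j345.5 Ω = 400.7∠-59.6° Ω.

Z = 203 - j345.5 Ω = 400.7∠-59.6° Ω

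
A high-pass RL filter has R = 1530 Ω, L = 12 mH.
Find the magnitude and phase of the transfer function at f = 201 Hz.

Step 1 — Angular frequency: ω = 2π·201 = 1263 rad/s.
Step 2 — Transfer function: H(jω) = jωL/(R + jωL).
Step 3 — Numerator jωL = j·15.16; denominator R + jωL = 1530 + j15.16.
Step 4 — H = 9.81e-05 + j0.009904.
Step 5 — Magnitude: |H| = 0.009905 (-40.1 dB); phase: φ = 89.4°.

|H| = 0.009905 (-40.1 dB), φ = 89.4°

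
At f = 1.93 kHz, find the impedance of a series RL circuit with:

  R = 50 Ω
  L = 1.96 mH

Step 1 — Angular frequency: ω = 2π·f = 2π·1930 = 1.213e+04 rad/s.
Step 2 — Component impedances:
  R: Z = R = 50 Ω
  L: Z = jωL = j·1.213e+04·0.00196 = 0 + j23.77 Ω
Step 3 — Series combination: Z_total = R + L = 50 + j23.77 Ω = 55.36∠25.4° Ω.

Z = 50 + j23.77 Ω = 55.36∠25.4° Ω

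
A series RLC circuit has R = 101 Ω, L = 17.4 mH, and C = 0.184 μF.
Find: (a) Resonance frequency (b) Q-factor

Step 1 — Resonance condition Im(Z)=0 gives ω₀ = 1/√(LC).
Step 2 — ω₀ = 1/√(0.0174·1.84e-07) = 1.767e+04 rad/s.
Step 3 — f₀ = ω₀/(2π) = 2813 Hz.
Step 4 — Series Q: Q = ω₀L/R = 1.767e+04·0.0174/101 = 3.045.

(a) f₀ = 2813 Hz  (b) Q = 3.045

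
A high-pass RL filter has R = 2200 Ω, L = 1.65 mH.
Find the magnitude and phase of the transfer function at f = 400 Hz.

Step 1 — Angular frequency: ω = 2π·400 = 2513 rad/s.
Step 2 — Transfer function: H(jω) = jωL/(R + jωL).
Step 3 — Numerator jωL = j·4.147; denominator R + jωL = 2200 + j4.147.
Step 4 — H = 3.553e-06 + j0.001885.
Step 5 — Magnitude: |H| = 0.001885 (-54.5 dB); phase: φ = 89.9°.

|H| = 0.001885 (-54.5 dB), φ = 89.9°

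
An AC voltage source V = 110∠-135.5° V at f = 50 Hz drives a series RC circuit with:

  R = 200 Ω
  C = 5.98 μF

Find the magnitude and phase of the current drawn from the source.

Step 1 — Angular frequency: ω = 2π·f = 2π·50 = 314.2 rad/s.
Step 2 — Component impedances:
  R: Z = R = 200 Ω
  C: Z = 1/(jωC) = -j/(ω·C) = 0 - j532.3 Ω
Step 3 — Series combination: Z_total = R + C = 200 - j532.3 Ω = 568.6∠-69.4° Ω.
Step 4 — Source phasor: V = 110∠-135.5° V = -78.46 - j77.1 V.
Step 5 — Ohm's law: I = V / Z_total = (-78.46 - j77.1) / (200 - j532.3) = 0.0784 - j0.1769 A.
Step 6 — Convert to polar: |I| = 0.1934 A, ∠I = -66.1°.

I = 0.1934∠-66.1° A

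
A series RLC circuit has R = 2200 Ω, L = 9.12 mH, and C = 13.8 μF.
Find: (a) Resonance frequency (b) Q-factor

Step 1 — Resonance condition Im(Z)=0 gives ω₀ = 1/√(LC).
Step 2 — ω₀ = 1/√(0.00912·1.38e-05) = 2819 rad/s.
Step 3 — f₀ = ω₀/(2π) = 448.6 Hz.
Step 4 — Series Q: Q = ω₀L/R = 2819·0.00912/2200 = 0.01169.

(a) f₀ = 448.6 Hz  (b) Q = 0.01169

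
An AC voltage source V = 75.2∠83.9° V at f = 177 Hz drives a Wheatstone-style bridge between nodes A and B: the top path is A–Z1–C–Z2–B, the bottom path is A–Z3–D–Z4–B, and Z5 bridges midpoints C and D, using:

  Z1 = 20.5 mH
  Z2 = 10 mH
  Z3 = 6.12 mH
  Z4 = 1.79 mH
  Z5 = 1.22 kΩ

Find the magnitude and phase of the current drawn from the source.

Step 1 — Angular frequency: ω = 2π·f = 2π·177 = 1112 rad/s.
Step 2 — Component impedances:
  Z1: Z = jωL = j·1112·0.0205 = 0 + j22.8 Ω
  Z2: Z = jωL = j·1112·0.01 = 0 + j11.12 Ω
  Z3: Z = jωL = j·1112·0.00612 = 0 + j6.806 Ω
  Z4: Z = jωL = j·1112·0.00179 = 0 + j1.991 Ω
  Z5: Z = R = 1220 Ω
Step 3 — Bridge requires nodal analysis (the Z5 bridge couples midpoints C and D, so the two paths cannot be reduced to a simple series/parallel combination). Setting node B to ground and injecting 1 A at node A, the 3-node admittance system at A, C, D solves to V_A = Z_AB = 0.0004126 + j6.985 Ω = 6.985∠90.0° Ω.
Step 4 — Source phasor: V = 75.2∠83.9° V = 7.991 + j74.77 V.
Step 5 — Ohm's law: I = V / Z_total = (7.991 + j74.77) / (0.0004126 + j6.985) = 10.7 - j1.143 A.
Step 6 — Convert to polar: |I| = 10.77 A, ∠I = -6.1°.

I = 10.77∠-6.1° A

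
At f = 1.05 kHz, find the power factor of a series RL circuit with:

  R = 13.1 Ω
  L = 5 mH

Step 1 — Angular frequency: ω = 2π·f = 2π·1050 = 6597 rad/s.
Step 2 — Component impedances:
  R: Z = R = 13.1 Ω
  L: Z = jωL = j·6597·0.005 = 0 + j32.99 Ω
Step 3 — Series combination: Z_total = R + L = 13.1 + j32.99 Ω = 35.49∠68.3° Ω.
Step 4 — Power factor: PF = cos(φ) = Re(Z)/|Z| = 13.1/35.49 = 0.3691.
Step 5 — Type: Im(Z) = 32.99 ⇒ lagging (phase φ = 68.3°).

PF = 0.3691 (lagging, φ = 68.3°)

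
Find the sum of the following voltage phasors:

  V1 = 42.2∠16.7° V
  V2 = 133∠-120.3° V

Step 1 — Convert each phasor to rectangular form:
  V1 = 42.2·(cos(16.7°) + j·sin(16.7°)) = 40.42 + j12.13 V
  V2 = 133·(cos(-120.3°) + j·sin(-120.3°)) = -67.1 - j114.8 V
Step 2 — Sum components: V_total = -26.68 - j102.7 V.
Step 3 — Convert to polar: |V_total| = 106.1 V, ∠V_total = -104.6°.

V_total = 106.1∠-104.6° V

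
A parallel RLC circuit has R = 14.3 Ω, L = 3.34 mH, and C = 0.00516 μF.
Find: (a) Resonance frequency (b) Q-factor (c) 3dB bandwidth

Step 1 — Resonance: ω₀ = 1/√(LC) = 1/√(0.00334·5.16e-09) = 2.409e+05 rad/s.
Step 2 — f₀ = ω₀/(2π) = 3.834e+04 Hz.
Step 3 — Parallel Q: Q = R/(ω₀L) = 14.3/(2.409e+05·0.00334) = 0.01777.
Step 4 — Bandwidth: Δω = ω₀/Q = 1.355e+07 rad/s; BW = Δω/(2π) = 2.157e+06 Hz.

(a) f₀ = 3.834e+04 Hz  (b) Q = 0.01777  (c) BW = 2.157e+06 Hz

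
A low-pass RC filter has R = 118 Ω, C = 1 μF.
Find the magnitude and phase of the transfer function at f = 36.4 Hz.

Step 1 — Angular frequency: ω = 2π·36.4 = 228.7 rad/s.
Step 2 — Transfer function: H(jω) = 1/(1 + jωRC).
Step 3 — Denominator: 1 + jωRC = 1 + j·228.7·118·1e-06 = 1 + j0.02699.
Step 4 — H = 0.9993 - j0.02697.
Step 5 — Magnitude: |H| = 0.9996 (-0.0 dB); phase: φ = -1.5°.

|H| = 0.9996 (-0.0 dB), φ = -1.5°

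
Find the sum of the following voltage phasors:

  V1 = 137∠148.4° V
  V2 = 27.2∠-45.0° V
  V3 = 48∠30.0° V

Step 1 — Convert each phasor to rectangular form:
  V1 = 137·(cos(148.4°) + j·sin(148.4°)) = -116.7 + j71.79 V
  V2 = 27.2·(cos(-45.0°) + j·sin(-45.0°)) = 19.23 - j19.23 V
  V3 = 48·(cos(30.0°) + j·sin(30.0°)) = 41.57 + j24 V
Step 2 — Sum components: V_total = -55.88 + j76.55 V.
Step 3 — Convert to polar: |V_total| = 94.78 V, ∠V_total = 126.1°.

V_total = 94.78∠126.1° V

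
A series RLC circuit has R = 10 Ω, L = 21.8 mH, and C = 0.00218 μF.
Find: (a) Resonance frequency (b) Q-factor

Step 1 — Resonance condition Im(Z)=0 gives ω₀ = 1/√(LC).
Step 2 — ω₀ = 1/√(0.0218·2.18e-09) = 1.451e+05 rad/s.
Step 3 — f₀ = ω₀/(2π) = 2.309e+04 Hz.
Step 4 — Series Q: Q = ω₀L/R = 1.451e+05·0.0218/10 = 316.2.

(a) f₀ = 2.309e+04 Hz  (b) Q = 316.2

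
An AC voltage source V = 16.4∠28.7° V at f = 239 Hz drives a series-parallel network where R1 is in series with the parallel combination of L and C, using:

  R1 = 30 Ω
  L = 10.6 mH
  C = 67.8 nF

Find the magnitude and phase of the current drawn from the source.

Step 1 — Angular frequency: ω = 2π·f = 2π·239 = 1502 rad/s.
Step 2 — Component impedances:
  R1: Z = R = 30 Ω
  L: Z = jωL = j·1502·0.0106 = 0 + j15.92 Ω
  C: Z = 1/(jωC) = -j/(ω·C) = 0 - j9822 Ω
Step 3 — Parallel branch: L || C = 1/(1/L + 1/C) = 0 + j15.94 Ω.
Step 4 — Series with R1: Z_total = R1 + (L || C) = 30 + j15.94 Ω = 33.97∠28.0° Ω.
Step 5 — Source phasor: V = 16.4∠28.7° V = 14.39 + j7.876 V.
Step 6 — Ohm's law: I = V / Z_total = (14.39 + j7.876) / (30 + j15.94) = 0.4827 + j0.005993 A.
Step 7 — Convert to polar: |I| = 0.4827 A, ∠I = 0.7°.

I = 0.4827∠0.7° A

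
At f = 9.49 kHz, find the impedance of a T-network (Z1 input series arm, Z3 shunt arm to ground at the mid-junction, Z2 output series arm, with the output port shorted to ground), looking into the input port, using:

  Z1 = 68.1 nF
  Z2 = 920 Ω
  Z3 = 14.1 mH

Step 1 — Angular frequency: ω = 2π·f = 2π·9490 = 5.963e+04 rad/s.
Step 2 — Component impedances:
  Z1: Z = 1/(jωC) = -j/(ω·C) = 0 - j246.3 Ω
  Z2: Z = R = 920 Ω
  Z3: Z = jωL = j·5.963e+04·0.0141 = 0 + j840.7 Ω
Step 3 — With the output port shorted to ground, the output series arm Z2 runs from the junction to ground; the shunt arm Z3 also runs from the junction to ground. They appear in parallel: Z3 || Z2 = 418.7 + j458.1 Ω.
Step 4 — Series with input arm Z1: Z_in = Z1 + (Z3 || Z2) = 418.7 + j211.9 Ω = 469.2∠26.8° Ω.

Z = 418.7 + j211.9 Ω = 469.2∠26.8° Ω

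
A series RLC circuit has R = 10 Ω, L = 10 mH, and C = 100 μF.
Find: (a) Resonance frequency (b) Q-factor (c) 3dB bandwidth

Step 1 — Resonance condition Im(Z)=0 gives ω₀ = 1/√(LC).
Step 2 — ω₀ = 1/√(0.01·0.0001) = 1000 rad/s.
Step 3 — f₀ = ω₀/(2π) = 159.2 Hz.
Step 4 — Series Q: Q = ω₀L/R = 1000·0.01/10 = 1.
Step 5 — 3dB bandwidth: Δω = ω₀/Q = 1000 rad/s; BW = Δω/(2π) = 159.2 Hz.

(a) f₀ = 159.2 Hz  (b) Q = 1  (c) BW = 159.2 Hz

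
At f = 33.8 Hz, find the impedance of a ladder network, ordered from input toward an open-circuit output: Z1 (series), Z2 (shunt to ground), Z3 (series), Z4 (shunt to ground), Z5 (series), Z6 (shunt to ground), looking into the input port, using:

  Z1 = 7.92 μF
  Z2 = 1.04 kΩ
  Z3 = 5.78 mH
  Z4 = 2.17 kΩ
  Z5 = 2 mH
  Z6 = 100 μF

Step 1 — Angular frequency: ω = 2π·f = 2π·33.8 = 212.4 rad/s.
Step 2 — Component impedances:
  Z1: Z = 1/(jωC) = -j/(ω·C) = 0 - j594.5 Ω
  Z2: Z = R = 1040 Ω
  Z3: Z = jωL = j·212.4·0.00578 = 0 + j1.228 Ω
  Z4: Z = R = 2170 Ω
  Z5: Z = jωL = j·212.4·0.002 = 0 + j0.4247 Ω
  Z6: Z = 1/(jωC) = -j/(ω·C) = 0 - j47.09 Ω
Step 3 — Ladder network (open output): work backward from the far end, alternating series and parallel combinations. Z_in = 2.976 - j639.8 Ω = 639.8∠-89.7° Ω.

Z = 2.976 - j639.8 Ω = 639.8∠-89.7° Ω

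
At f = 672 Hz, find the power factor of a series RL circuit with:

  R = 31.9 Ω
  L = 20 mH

Step 1 — Angular frequency: ω = 2π·f = 2π·672 = 4222 rad/s.
Step 2 — Component impedances:
  R: Z = R = 31.9 Ω
  L: Z = jωL = j·4222·0.02 = 0 + j84.45 Ω
Step 3 — Series combination: Z_total = R + L = 31.9 + j84.45 Ω = 90.27∠69.3° Ω.
Step 4 — Power factor: PF = cos(φ) = Re(Z)/|Z| = 31.9/90.27 = 0.3534.
Step 5 — Type: Im(Z) = 84.45 ⇒ lagging (phase φ = 69.3°).

PF = 0.3534 (lagging, φ = 69.3°)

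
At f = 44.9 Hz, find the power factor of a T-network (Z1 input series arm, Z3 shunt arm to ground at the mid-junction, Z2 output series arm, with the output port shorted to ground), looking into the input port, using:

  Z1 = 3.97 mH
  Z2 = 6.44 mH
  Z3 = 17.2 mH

Step 1 — Angular frequency: ω = 2π·f = 2π·44.9 = 282.1 rad/s.
Step 2 — Component impedances:
  Z1: Z = jωL = j·282.1·0.00397 = 0 + j1.12 Ω
  Z2: Z = jωL = j·282.1·0.00644 = 0 + j1.817 Ω
  Z3: Z = jωL = j·282.1·0.0172 = 0 + j4.852 Ω
Step 3 — With the output port shorted to ground, the output series arm Z2 runs from the junction to ground; the shunt arm Z3 also runs from the junction to ground. They appear in parallel: Z3 || Z2 = 0 + j1.322 Ω.
Step 4 — Series with input arm Z1: Z_in = Z1 + (Z3 || Z2) = 0 + j2.442 Ω = 2.442∠90.0° Ω.
Step 5 — Power factor: PF = cos(φ) = Re(Z)/|Z| = 0/2.442 = 0.
Step 6 — Type: Im(Z) = 2.442 ⇒ lagging (phase φ = 90.0°).

PF = 0 (lagging, φ = 90.0°)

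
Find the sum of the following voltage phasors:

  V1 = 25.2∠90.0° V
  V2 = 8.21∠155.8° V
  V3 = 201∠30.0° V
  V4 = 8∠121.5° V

Step 1 — Convert each phasor to rectangular form:
  V1 = 25.2·(cos(90.0°) + j·sin(90.0°)) = 0 + j25.2 V
  V2 = 8.21·(cos(155.8°) + j·sin(155.8°)) = -7.489 + j3.365 V
  V3 = 201·(cos(30.0°) + j·sin(30.0°)) = 174.1 + j100.5 V
  V4 = 8·(cos(121.5°) + j·sin(121.5°)) = -4.18 + j6.821 V
Step 2 — Sum components: V_total = 162.4 + j135.9 V.
Step 3 — Convert to polar: |V_total| = 211.8 V, ∠V_total = 39.9°.

V_total = 211.8∠39.9° V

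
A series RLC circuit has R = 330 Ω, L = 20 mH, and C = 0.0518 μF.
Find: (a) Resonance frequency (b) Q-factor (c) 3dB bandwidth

Step 1 — Resonance: ω₀ = 1/√(LC) = 1/√(0.02·5.18e-08) = 3.107e+04 rad/s.
Step 2 — f₀ = ω₀/(2π) = 4945 Hz.
Step 3 — Series Q: Q = ω₀L/R = 3.107e+04·0.02/330 = 1.883.
Step 4 — Bandwidth: Δω = ω₀/Q = 1.65e+04 rad/s; BW = Δω/(2π) = 2626 Hz.

(a) f₀ = 4945 Hz  (b) Q = 1.883  (c) BW = 2626 Hz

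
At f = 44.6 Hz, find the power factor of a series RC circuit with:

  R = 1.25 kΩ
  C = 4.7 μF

Step 1 — Angular frequency: ω = 2π·f = 2π·44.6 = 280.2 rad/s.
Step 2 — Component impedances:
  R: Z = R = 1250 Ω
  C: Z = 1/(jωC) = -j/(ω·C) = 0 - j759.3 Ω
Step 3 — Series combination: Z_total = R + C = 1250 - j759.3 Ω = 1463∠-31.3° Ω.
Step 4 — Power factor: PF = cos(φ) = Re(Z)/|Z| = 1250/1462.5 = 0.8547.
Step 5 — Type: Im(Z) = -759.3 ⇒ leading (phase φ = -31.3°).

PF = 0.8547 (leading, φ = -31.3°)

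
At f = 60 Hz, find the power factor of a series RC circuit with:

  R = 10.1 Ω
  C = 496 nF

Step 1 — Angular frequency: ω = 2π·f = 2π·60 = 377 rad/s.
Step 2 — Component impedances:
  R: Z = R = 10.1 Ω
  C: Z = 1/(jωC) = -j/(ω·C) = 0 - j5348 Ω
Step 3 — Series combination: Z_total = R + C = 10.1 - j5348 Ω = 5348∠-89.9° Ω.
Step 4 — Power factor: PF = cos(φ) = Re(Z)/|Z| = 10.1/5348 = 0.001889.
Step 5 — Type: Im(Z) = -5348 ⇒ leading (phase φ = -89.9°).

PF = 0.001889 (leading, φ = -89.9°)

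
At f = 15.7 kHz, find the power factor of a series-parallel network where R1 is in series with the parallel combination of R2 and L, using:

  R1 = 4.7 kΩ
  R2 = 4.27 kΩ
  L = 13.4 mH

Step 1 — Angular frequency: ω = 2π·f = 2π·1.57e+04 = 9.865e+04 rad/s.
Step 2 — Component impedances:
  R1: Z = R = 4700 Ω
  R2: Z = R = 4270 Ω
  L: Z = jωL = j·9.865e+04·0.0134 = 0 + j1322 Ω
Step 3 — Parallel branch: R2 || L = 1/(1/R2 + 1/L) = 373.4 + j1206 Ω.
Step 4 — Series with R1: Z_total = R1 + (R2 || L) = 5073 + j1206 Ω = 5215∠13.4° Ω.
Step 5 — Power factor: PF = cos(φ) = Re(Z)/|Z| = 5073.4/5214.8 = 0.9729.
Step 6 — Type: Im(Z) = 1206 ⇒ lagging (phase φ = 13.4°).

PF = 0.9729 (lagging, φ = 13.4°)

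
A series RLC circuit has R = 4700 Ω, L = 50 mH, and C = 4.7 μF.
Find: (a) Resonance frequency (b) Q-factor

Step 1 — Resonance condition Im(Z)=0 gives ω₀ = 1/√(LC).
Step 2 — ω₀ = 1/√(0.05·4.7e-06) = 2063 rad/s.
Step 3 — f₀ = ω₀/(2π) = 328.3 Hz.
Step 4 — Series Q: Q = ω₀L/R = 2063·0.05/4700 = 0.02195.

(a) f₀ = 328.3 Hz  (b) Q = 0.02195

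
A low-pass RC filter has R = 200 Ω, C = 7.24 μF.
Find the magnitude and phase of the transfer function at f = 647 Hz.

Step 1 — Angular frequency: ω = 2π·647 = 4065 rad/s.
Step 2 — Transfer function: H(jω) = 1/(1 + jωRC).
Step 3 — Denominator: 1 + jωRC = 1 + j·4065·200·7.24e-06 = 1 + j5.886.
Step 4 — H = 0.02805 - j0.1651.
Step 5 — Magnitude: |H| = 0.1675 (-15.5 dB); phase: φ = -80.4°.

|H| = 0.1675 (-15.5 dB), φ = -80.4°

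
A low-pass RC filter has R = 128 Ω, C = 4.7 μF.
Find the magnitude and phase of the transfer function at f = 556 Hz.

Step 1 — Angular frequency: ω = 2π·556 = 3493 rad/s.
Step 2 — Transfer function: H(jω) = 1/(1 + jωRC).
Step 3 — Denominator: 1 + jωRC = 1 + j·3493·128·4.7e-06 = 1 + j2.102.
Step 4 — H = 0.1846 - j0.388.
Step 5 — Magnitude: |H| = 0.4297 (-7.3 dB); phase: φ = -64.6°.

|H| = 0.4297 (-7.3 dB), φ = -64.6°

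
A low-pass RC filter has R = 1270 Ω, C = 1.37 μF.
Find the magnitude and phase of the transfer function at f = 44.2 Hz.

Step 1 — Angular frequency: ω = 2π·44.2 = 277.7 rad/s.
Step 2 — Transfer function: H(jω) = 1/(1 + jωRC).
Step 3 — Denominator: 1 + jωRC = 1 + j·277.7·1270·1.37e-06 = 1 + j0.4832.
Step 4 — H = 0.8107 - j0.3917.
Step 5 — Magnitude: |H| = 0.9004 (-0.9 dB); phase: φ = -25.8°.

|H| = 0.9004 (-0.9 dB), φ = -25.8°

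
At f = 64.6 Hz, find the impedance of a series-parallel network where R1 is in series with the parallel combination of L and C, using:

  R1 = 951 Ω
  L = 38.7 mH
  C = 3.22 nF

Step 1 — Angular frequency: ω = 2π·f = 2π·64.6 = 405.9 rad/s.
Step 2 — Component impedances:
  R1: Z = R = 951 Ω
  L: Z = jωL = j·405.9·0.0387 = 0 + j15.71 Ω
  C: Z = 1/(jωC) = -j/(ω·C) = 0 - j7.651e+05 Ω
Step 3 — Parallel branch: L || C = 1/(1/L + 1/C) = 0 + j15.71 Ω.
Step 4 — Series with R1: Z_total = R1 + (L || C) = 951 + j15.71 Ω = 951.1∠0.9° Ω.

Z = 951 + j15.71 Ω = 951.1∠0.9° Ω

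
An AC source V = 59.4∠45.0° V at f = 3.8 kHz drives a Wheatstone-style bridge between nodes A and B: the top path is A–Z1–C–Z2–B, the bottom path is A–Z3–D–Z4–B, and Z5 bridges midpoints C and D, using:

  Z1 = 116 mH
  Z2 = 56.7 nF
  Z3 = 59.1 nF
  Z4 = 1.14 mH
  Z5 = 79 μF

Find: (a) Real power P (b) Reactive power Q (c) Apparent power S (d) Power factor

Step 1 — Angular frequency: ω = 2π·f = 2π·3800 = 2.388e+04 rad/s.
Step 2 — Component impedances:
  Z1: Z = jωL = j·2.388e+04·0.116 = 0 + j2770 Ω
  Z2: Z = 1/(jωC) = -j/(ω·C) = 0 - j738.7 Ω
  Z3: Z = 1/(jωC) = -j/(ω·C) = 0 - j708.7 Ω
  Z4: Z = jωL = j·2.388e+04·0.00114 = 0 + j27.22 Ω
  Z5: Z = 1/(jωC) = -j/(ω·C) = 0 - j0.5302 Ω
Step 3 — Bridge requires nodal analysis (the Z5 bridge couples midpoints C and D, so the two paths cannot be reduced to a simple series/parallel combination). Setting node B to ground and injecting 1 A at node A, the 3-node admittance system at A, C, D solves to V_A = Z_AB = 0 - j924.2 Ω = 924.2∠-90.0° Ω.
Step 4 — Source phasor: V = 59.4∠45.0° V = 42 + j42 V.
Step 5 — Current: I = V / Z = -0.04545 + j0.04545 A = 0.06428∠135.0° A.
Step 6 — Complex power: S = V·I* = 0 - j3.818 VA.
Step 7 — Real power: P = Re(S) = 0 W.
Step 8 — Reactive power: Q = Im(S) = -3.818 VAR.
Step 9 — Apparent power: |S| = 3.818 VA.
Step 10 — Power factor: PF = P/|S| = 0 (leading).

(a) P = 0 W  (b) Q = -3.818 VAR  (c) S = 3.818 VA  (d) PF = 0 (leading)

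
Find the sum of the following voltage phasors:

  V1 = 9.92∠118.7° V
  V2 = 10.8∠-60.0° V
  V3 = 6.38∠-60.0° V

Step 1 — Convert each phasor to rectangular form:
  V1 = 9.92·(cos(118.7°) + j·sin(118.7°)) = -4.764 + j8.701 V
  V2 = 10.8·(cos(-60.0°) + j·sin(-60.0°)) = 5.4 - j9.353 V
  V3 = 6.38·(cos(-60.0°) + j·sin(-60.0°)) = 3.19 - j5.525 V
Step 2 — Sum components: V_total = 3.826 - j6.177 V.
Step 3 — Convert to polar: |V_total| = 7.266 V, ∠V_total = -58.2°.

V_total = 7.266∠-58.2° V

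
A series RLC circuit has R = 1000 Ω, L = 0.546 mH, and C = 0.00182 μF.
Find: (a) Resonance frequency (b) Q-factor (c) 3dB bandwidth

Step 1 — Resonance condition Im(Z)=0 gives ω₀ = 1/√(LC).
Step 2 — ω₀ = 1/√(0.000546·1.82e-09) = 1.003e+06 rad/s.
Step 3 — f₀ = ω₀/(2π) = 1.597e+05 Hz.
Step 4 — Series Q: Q = ω₀L/R = 1.003e+06·0.000546/1000 = 0.5477.
Step 5 — 3dB bandwidth: Δω = ω₀/Q = 1.832e+06 rad/s; BW = Δω/(2π) = 2.915e+05 Hz.

(a) f₀ = 1.597e+05 Hz  (b) Q = 0.5477  (c) BW = 2.915e+05 Hz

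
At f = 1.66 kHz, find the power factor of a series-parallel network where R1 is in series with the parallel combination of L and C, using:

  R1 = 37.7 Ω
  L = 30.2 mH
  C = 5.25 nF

Step 1 — Angular frequency: ω = 2π·f = 2π·1660 = 1.043e+04 rad/s.
Step 2 — Component impedances:
  R1: Z = R = 37.7 Ω
  L: Z = jωL = j·1.043e+04·0.0302 = 0 + j315 Ω
  C: Z = 1/(jωC) = -j/(ω·C) = 0 - j1.826e+04 Ω
Step 3 — Parallel branch: L || C = 1/(1/L + 1/C) = 0 + j320.5 Ω.
Step 4 — Series with R1: Z_total = R1 + (L || C) = 37.7 + j320.5 Ω = 322.7∠83.3° Ω.
Step 5 — Power factor: PF = cos(φ) = Re(Z)/|Z| = 37.7/322.7 = 0.1168.
Step 6 — Type: Im(Z) = 320.5 ⇒ lagging (phase φ = 83.3°).

PF = 0.1168 (lagging, φ = 83.3°)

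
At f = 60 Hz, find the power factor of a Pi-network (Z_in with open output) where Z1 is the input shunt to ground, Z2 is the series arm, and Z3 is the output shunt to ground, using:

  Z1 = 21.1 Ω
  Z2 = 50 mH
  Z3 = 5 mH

Step 1 — Angular frequency: ω = 2π·f = 2π·60 = 377 rad/s.
Step 2 — Component impedances:
  Z1: Z = R = 21.1 Ω
  Z2: Z = jωL = j·377·0.05 = 0 + j18.85 Ω
  Z3: Z = jωL = j·377·0.005 = 0 + j1.885 Ω
Step 3 — With open output, the series arm Z2 and the output shunt Z3 appear in series to ground: Z2 + Z3 = 0 + j20.73 Ω.
Step 4 — Parallel with input shunt Z1: Z_in = Z1 || (Z2 + Z3) = 10.37 + j10.55 Ω = 14.79∠45.5° Ω.
Step 5 — Power factor: PF = cos(φ) = Re(Z)/|Z| = 10.366/14.789 = 0.7009.
Step 6 — Type: Im(Z) = 10.55 ⇒ lagging (phase φ = 45.5°).

PF = 0.7009 (lagging, φ = 45.5°)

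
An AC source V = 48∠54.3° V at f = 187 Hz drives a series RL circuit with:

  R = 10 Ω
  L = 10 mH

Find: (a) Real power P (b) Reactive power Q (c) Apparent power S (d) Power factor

Step 1 — Angular frequency: ω = 2π·f = 2π·187 = 1175 rad/s.
Step 2 — Component impedances:
  R: Z = R = 10 Ω
  L: Z = jωL = j·1175·0.01 = 0 + j11.75 Ω
Step 3 — Series combination: Z_total = R + L = 10 + j11.75 Ω = 15.43∠49.6° Ω.
Step 4 — Source phasor: V = 48∠54.3° V = 28.01 + j38.98 V.
Step 5 — Current: I = V / Z = 3.101 + j0.255 A = 3.111∠4.7° A.
Step 6 — Complex power: S = V·I* = 96.79 + j113.7 VA.
Step 7 — Real power: P = Re(S) = 96.79 W.
Step 8 — Reactive power: Q = Im(S) = 113.7 VAR.
Step 9 — Apparent power: |S| = 149.3 VA.
Step 10 — Power factor: PF = P/|S| = 0.6481 (lagging).

(a) P = 96.79 W  (b) Q = 113.7 VAR  (c) S = 149.3 VA  (d) PF = 0.6481 (lagging)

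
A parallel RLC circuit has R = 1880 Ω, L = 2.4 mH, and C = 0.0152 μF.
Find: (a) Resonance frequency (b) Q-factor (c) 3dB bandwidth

Step 1 — Resonance: ω₀ = 1/√(LC) = 1/√(0.0024·1.52e-08) = 1.656e+05 rad/s.
Step 2 — f₀ = ω₀/(2π) = 2.635e+04 Hz.
Step 3 — Parallel Q: Q = R/(ω₀L) = 1880/(1.656e+05·0.0024) = 4.731.
Step 4 — Bandwidth: Δω = ω₀/Q = 3.499e+04 rad/s; BW = Δω/(2π) = 5570 Hz.

(a) f₀ = 2.635e+04 Hz  (b) Q = 4.731  (c) BW = 5570 Hz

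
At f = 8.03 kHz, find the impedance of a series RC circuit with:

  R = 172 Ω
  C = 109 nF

Step 1 — Angular frequency: ω = 2π·f = 2π·8030 = 5.045e+04 rad/s.
Step 2 — Component impedances:
  R: Z = R = 172 Ω
  C: Z = 1/(jωC) = -j/(ω·C) = 0 - j181.8 Ω
Step 3 — Series combination: Z_total = R + C = 172 - j181.8 Ω = 250.3∠-46.6° Ω.

Z = 172 - j181.8 Ω = 250.3∠-46.6° Ω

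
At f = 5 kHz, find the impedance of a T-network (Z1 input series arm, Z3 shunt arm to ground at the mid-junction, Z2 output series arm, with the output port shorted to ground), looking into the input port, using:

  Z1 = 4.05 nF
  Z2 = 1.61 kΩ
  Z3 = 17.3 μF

Step 1 — Angular frequency: ω = 2π·f = 2π·5000 = 3.142e+04 rad/s.
Step 2 — Component impedances:
  Z1: Z = 1/(jωC) = -j/(ω·C) = 0 - j7860 Ω
  Z2: Z = R = 1610 Ω
  Z3: Z = 1/(jωC) = -j/(ω·C) = 0 - j1.84 Ω
Step 3 — With the output port shorted to ground, the output series arm Z2 runs from the junction to ground; the shunt arm Z3 also runs from the junction to ground. They appear in parallel: Z3 || Z2 = 0.002103 - j1.84 Ω.
Step 4 — Series with input arm Z1: Z_in = Z1 + (Z3 || Z2) = 0.002103 - j7861 Ω = 7861∠-90.0° Ω.

Z = 0.002103 - j7861 Ω = 7861∠-90.0° Ω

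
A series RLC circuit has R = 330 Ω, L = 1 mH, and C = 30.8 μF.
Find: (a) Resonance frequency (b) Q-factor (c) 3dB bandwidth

Step 1 — Resonance: ω₀ = 1/√(LC) = 1/√(0.001·3.08e-05) = 5698 rad/s.
Step 2 — f₀ = ω₀/(2π) = 906.9 Hz.
Step 3 — Series Q: Q = ω₀L/R = 5698·0.001/330 = 0.01727.
Step 4 — Bandwidth: Δω = ω₀/Q = 3.3e+05 rad/s; BW = Δω/(2π) = 5.252e+04 Hz.

(a) f₀ = 906.9 Hz  (b) Q = 0.01727  (c) BW = 5.252e+04 Hz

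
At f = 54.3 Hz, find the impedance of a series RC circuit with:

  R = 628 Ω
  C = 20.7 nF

Step 1 — Angular frequency: ω = 2π·f = 2π·54.3 = 341.2 rad/s.
Step 2 — Component impedances:
  R: Z = R = 628 Ω
  C: Z = 1/(jωC) = -j/(ω·C) = 0 - j1.416e+05 Ω
Step 3 — Series combination: Z_total = R + C = 628 - j1.416e+05 Ω = 1.416e+05∠-89.7° Ω.

Z = 628 - j1.416e+05 Ω = 1.416e+05∠-89.7° Ω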